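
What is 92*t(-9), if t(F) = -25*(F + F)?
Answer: 41400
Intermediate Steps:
t(F) = -50*F
92*t(-9) = 92*(-50*(-9)) = 92*450 = 41400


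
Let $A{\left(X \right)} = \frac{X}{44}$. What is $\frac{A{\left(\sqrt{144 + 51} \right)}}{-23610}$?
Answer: $- \frac{\sqrt{195}}{1038840} \approx -1.3442 \cdot 10^{-5}$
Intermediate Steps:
$A{\left(X \right)} = \frac{X}{44}$ ($A{\left(X \right)} = X \frac{1}{44} = \frac{X}{44}$)
$\frac{A{\left(\sqrt{144 + 51} \right)}}{-23610} = \frac{\frac{1}{44} \sqrt{144 + 51}}{-23610} = \frac{\sqrt{195}}{44} \left(- \frac{1}{23610}\right) = - \frac{\sqrt{195}}{1038840}$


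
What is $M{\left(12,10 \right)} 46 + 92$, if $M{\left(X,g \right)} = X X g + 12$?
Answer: $66884$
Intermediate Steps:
$M{\left(X,g \right)} = 12 + g X^{2}$ ($M{\left(X,g \right)} = X^{2} g + 12 = g X^{2} + 12 = 12 + g X^{2}$)
$M{\left(12,10 \right)} 46 + 92 = \left(12 + 10 \cdot 12^{2}\right) 46 + 92 = \left(12 + 10 \cdot 144\right) 46 + 92 = \left(12 + 1440\right) 46 + 92 = 1452 \cdot 46 + 92 = 66792 + 92 = 66884$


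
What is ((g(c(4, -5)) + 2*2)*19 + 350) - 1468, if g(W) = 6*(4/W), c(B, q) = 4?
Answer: -928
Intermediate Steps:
g(W) = 24/W
((g(c(4, -5)) + 2*2)*19 + 350) - 1468 = ((24/4 + 2*2)*19 + 350) - 1468 = ((24*(¼) + 4)*19 + 350) - 1468 = ((6 + 4)*19 + 350) - 1468 = (10*19 + 350) - 1468 = (190 + 350) - 1468 = 540 - 1468 = -928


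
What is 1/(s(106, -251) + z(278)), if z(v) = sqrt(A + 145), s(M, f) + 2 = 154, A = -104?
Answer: 152/23063 - sqrt(41)/23063 ≈ 0.0063130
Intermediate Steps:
s(M, f) = 152 (s(M, f) = -2 + 154 = 152)
z(v) = sqrt(41) (z(v) = sqrt(-104 + 145) = sqrt(41))
1/(s(106, -251) + z(278)) = 1/(152 + sqrt(41))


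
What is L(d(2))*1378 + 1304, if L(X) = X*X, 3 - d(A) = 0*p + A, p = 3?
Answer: 2682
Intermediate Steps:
d(A) = 3 - A (d(A) = 3 - (0*3 + A) = 3 - (0 + A) = 3 - A)
L(X) = X²
L(d(2))*1378 + 1304 = (3 - 1*2)²*1378 + 1304 = (3 - 2)²*1378 + 1304 = 1²*1378 + 1304 = 1*1378 + 1304 = 1378 + 1304 = 2682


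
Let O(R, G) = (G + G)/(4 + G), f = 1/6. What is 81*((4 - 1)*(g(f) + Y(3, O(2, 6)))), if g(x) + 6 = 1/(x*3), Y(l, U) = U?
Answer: -3402/5 ≈ -680.40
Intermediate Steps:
f = ⅙ ≈ 0.16667
O(R, G) = 2*G/(4 + G) (O(R, G) = (2*G)/(4 + G) = 2*G/(4 + G))
g(x) = -6 + 1/(3*x) (g(x) = -6 + 1/(x*3) = -6 + 1/(3*x))
81*((4 - 1)*(g(f) + Y(3, O(2, 6)))) = 81*((4 - 1)*((-6 + 1/(3*(⅙))) + 2*6/(4 + 6))) = 81*(3*((-6 + (⅓)*6) + 2*6/10)) = 81*(3*((-6 + 2) + 2*6*(⅒))) = 81*(3*(-4 + 6/5)) = 81*(3*(-14/5)) = 81*(-42/5) = -3402/5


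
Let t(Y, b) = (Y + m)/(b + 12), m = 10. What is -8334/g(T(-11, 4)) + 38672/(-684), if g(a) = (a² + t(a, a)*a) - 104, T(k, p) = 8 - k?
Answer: -63265279/728289 ≈ -86.868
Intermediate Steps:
t(Y, b) = (10 + Y)/(12 + b) (t(Y, b) = (Y + 10)/(b + 12) = (10 + Y)/(12 + b))
g(a) = -104 + a² + a*(10 + a)/(12 + a) (g(a) = (a² + ((10 + a)/(12 + a))*a) - 104 = (a² + a*(10 + a)/(12 + a)) - 104 = -104 + a² + a*(10 + a)/(12 + a))
-8334/g(T(-11, 4)) + 38672/(-684) = -8334*(12 + (8 - 1*(-11)))/((8 - 1*(-11))*(10 + (8 - 1*(-11))) + (-104 + (8 - 1*(-11))²)*(12 + (8 - 1*(-11)))) + 38672/(-684) = -8334*(12 + (8 + 11))/((8 + 11)*(10 + (8 + 11)) + (-104 + (8 + 11)²)*(12 + (8 + 11))) + 38672*(-1/684) = -8334*(12 + 19)/(19*(10 + 19) + (-104 + 19²)*(12 + 19)) - 9668/171 = -8334*31/(19*29 + (-104 + 361)*31) - 9668/171 = -8334*31/(551 + 257*31) - 9668/171 = -8334*31/(551 + 7967) - 9668/171 = -8334/((1/31)*8518) - 9668/171 = -8334/8518/31 - 9668/171 = -8334*31/8518 - 9668/171 = -129177/4259 - 9668/171 = -63265279/728289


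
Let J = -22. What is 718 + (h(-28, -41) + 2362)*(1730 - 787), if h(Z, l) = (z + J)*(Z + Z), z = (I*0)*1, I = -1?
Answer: 3389860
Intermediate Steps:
z = 0 (z = -1*0*1 = 0*1 = 0)
h(Z, l) = -44*Z (h(Z, l) = (0 - 22)*(Z + Z) = -44*Z)
718 + (h(-28, -41) + 2362)*(1730 - 787) = 718 + (-44*(-28) + 2362)*(1730 - 787) = 718 + (1232 + 2362)*943 = 718 + 3594*943 = 718 + 3389142 = 3389860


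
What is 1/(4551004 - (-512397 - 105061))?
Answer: 1/5168462 ≈ 1.9348e-7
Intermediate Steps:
1/(4551004 - (-512397 - 105061)) = 1/(4551004 - 1*(-617458)) = 1/(4551004 + 617458) = 1/5168462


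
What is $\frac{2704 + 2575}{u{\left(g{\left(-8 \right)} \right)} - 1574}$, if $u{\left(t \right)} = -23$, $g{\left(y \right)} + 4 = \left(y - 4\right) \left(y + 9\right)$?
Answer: $- \frac{5279}{1597} \approx -3.3056$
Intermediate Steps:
$g{\left(y \right)} = -4 + \left(-4 + y\right) \left(9 + y\right)$ ($g{\left(y \right)} = -4 + \left(y - 4\right) \left(y + 9\right) = -4 + \left(-4 + y\right) \left(9 + y\right)$)
$\frac{2704 + 2575}{u{\left(g{\left(-8 \right)} \right)} - 1574} = \frac{2704 + 2575}{-23 - 1574} = \frac{5279}{-1597} = 5279 \left(- \frac{1}{1597}\right) = - \frac{5279}{1597}$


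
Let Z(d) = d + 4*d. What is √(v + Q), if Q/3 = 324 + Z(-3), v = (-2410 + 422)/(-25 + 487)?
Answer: √1004817/33 ≈ 30.376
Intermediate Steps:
Z(d) = 5*d
v = -142/33 (v = -1988/462 = -1988*1/462 = -142/33 ≈ -4.3030)
Q = 927 (Q = 3*(324 + 5*(-3)) = 3*(324 - 15) = 3*309 = 927)
√(v + Q) = √(-142/33 + 927) = √(30449/33) = √1004817/33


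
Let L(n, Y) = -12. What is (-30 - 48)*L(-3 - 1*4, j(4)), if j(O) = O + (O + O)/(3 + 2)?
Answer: 936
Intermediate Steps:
j(O) = 7*O/5 (j(O) = O + (2*O)/5 = O + (2*O)*(⅕) = O + 2*O/5 = 7*O/5)
(-30 - 48)*L(-3 - 1*4, j(4)) = (-30 - 48)*(-12) = -78*(-12) = 936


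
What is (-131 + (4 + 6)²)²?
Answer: 961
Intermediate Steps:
(-131 + (4 + 6)²)² = (-131 + 10²)² = (-131 + 100)² = (-31)² = 961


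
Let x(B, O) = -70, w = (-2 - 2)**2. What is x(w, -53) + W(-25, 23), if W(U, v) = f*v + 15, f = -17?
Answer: -446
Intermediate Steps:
W(U, v) = 15 - 17*v (W(U, v) = -17*v + 15 = 15 - 17*v)
w = 16 (w = (-4)**2 = 16)
x(w, -53) + W(-25, 23) = -70 + (15 - 17*23) = -70 + (15 - 391) = -70 - 376 = -446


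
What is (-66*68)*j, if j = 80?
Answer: -359040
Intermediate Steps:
(-66*68)*j = -66*68*80 = -4488*80 = -359040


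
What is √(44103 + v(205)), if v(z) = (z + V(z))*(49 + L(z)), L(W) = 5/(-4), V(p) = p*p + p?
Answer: √8281497/2 ≈ 1438.9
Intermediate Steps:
V(p) = p + p² (V(p) = p² + p = p + p²)
L(W) = -5/4 (L(W) = 5*(-¼) = -5/4)
v(z) = 191*z/4 + 191*z*(1 + z)/4 (v(z) = (z + z*(1 + z))*(49 - 5/4) = (z + z*(1 + z))*(191/4) = 191*z/4 + 191*z*(1 + z)/4)
√(44103 + v(205)) = √(44103 + (191/4)*205*(2 + 205)) = √(44103 + (191/4)*205*207) = √(44103 + 8105085/4) = √(8281497/4) = √8281497/2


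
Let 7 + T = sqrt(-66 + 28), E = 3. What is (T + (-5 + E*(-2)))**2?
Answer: (18 - I*sqrt(38))**2 ≈ 286.0 - 221.92*I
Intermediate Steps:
T = -7 + I*sqrt(38) (T = -7 + sqrt(-66 + 28) = -7 + sqrt(-38) = -7 + I*sqrt(38) ≈ -7.0 + 6.1644*I)
(T + (-5 + E*(-2)))**2 = ((-7 + I*sqrt(38)) + (-5 + 3*(-2)))**2 = ((-7 + I*sqrt(38)) + (-5 - 6))**2 = ((-7 + I*sqrt(38)) - 11)**2 = (-18 + I*sqrt(38))**2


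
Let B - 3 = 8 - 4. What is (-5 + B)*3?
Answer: 6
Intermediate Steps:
B = 7 (B = 3 + (8 - 4) = 3 + 4 = 7)
(-5 + B)*3 = (-5 + 7)*3 = 2*3 = 6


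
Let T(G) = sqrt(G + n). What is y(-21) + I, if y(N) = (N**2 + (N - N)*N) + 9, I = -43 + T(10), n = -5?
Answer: 407 + sqrt(5) ≈ 409.24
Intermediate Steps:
T(G) = sqrt(-5 + G) (T(G) = sqrt(G - 5) = sqrt(-5 + G))
I = -43 + sqrt(5) (I = -43 + sqrt(-5 + 10) = -43 + sqrt(5) ≈ -40.764)
y(N) = 9 + N**2 (y(N) = (N**2 + 0*N) + 9 = (N**2 + 0) + 9 = N**2 + 9 = 9 + N**2)
y(-21) + I = (9 + (-21)**2) + (-43 + sqrt(5)) = (9 + 441) + (-43 + sqrt(5)) = 450 + (-43 + sqrt(5)) = 407 + sqrt(5)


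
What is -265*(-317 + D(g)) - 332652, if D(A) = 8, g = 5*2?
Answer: -250767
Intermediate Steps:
g = 10
-265*(-317 + D(g)) - 332652 = -265*(-317 + 8) - 332652 = -265*(-309) - 332652 = 81885 - 332652 = -250767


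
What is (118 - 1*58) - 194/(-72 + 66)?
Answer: 277/3 ≈ 92.333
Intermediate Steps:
(118 - 1*58) - 194/(-72 + 66) = (118 - 58) - 194/(-6) = 60 - ⅙*(-194) = 60 + 97/3 = 277/3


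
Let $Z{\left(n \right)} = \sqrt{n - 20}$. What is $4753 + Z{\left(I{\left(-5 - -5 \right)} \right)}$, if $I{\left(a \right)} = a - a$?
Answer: $4753 + 2 i \sqrt{5} \approx 4753.0 + 4.4721 i$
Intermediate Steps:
$I{\left(a \right)} = 0$
$Z{\left(n \right)} = \sqrt{-20 + n}$
$4753 + Z{\left(I{\left(-5 - -5 \right)} \right)} = 4753 + \sqrt{-20 + 0} = 4753 + \sqrt{-20} = 4753 + 2 i \sqrt{5}$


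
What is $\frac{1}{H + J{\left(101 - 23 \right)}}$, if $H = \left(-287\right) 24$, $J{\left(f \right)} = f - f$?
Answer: $- \frac{1}{6888} \approx -0.00014518$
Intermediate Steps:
$J{\left(f \right)} = 0$
$H = -6888$
$\frac{1}{H + J{\left(101 - 23 \right)}} = \frac{1}{-6888 + 0} = \frac{1}{-6888} = - \frac{1}{6888}$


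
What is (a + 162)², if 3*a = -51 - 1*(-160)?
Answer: 354025/9 ≈ 39336.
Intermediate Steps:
a = 109/3 (a = (-51 - 1*(-160))/3 = (-51 + 160)/3 = (⅓)*109 = 109/3 ≈ 36.333)
(a + 162)² = (109/3 + 162)² = (595/3)² = 354025/9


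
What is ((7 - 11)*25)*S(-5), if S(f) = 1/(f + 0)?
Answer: 20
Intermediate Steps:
S(f) = 1/f
((7 - 11)*25)*S(-5) = ((7 - 11)*25)/(-5) = -4*25*(-⅕) = -100*(-⅕) = 20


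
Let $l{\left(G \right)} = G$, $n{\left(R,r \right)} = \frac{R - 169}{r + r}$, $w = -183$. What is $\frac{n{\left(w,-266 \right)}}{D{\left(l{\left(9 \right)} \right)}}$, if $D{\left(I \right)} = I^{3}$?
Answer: $\frac{88}{96957} \approx 0.00090762$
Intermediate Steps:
$n{\left(R,r \right)} = \frac{-169 + R}{2 r}$
$\frac{n{\left(w,-266 \right)}}{D{\left(l{\left(9 \right)} \right)}} = \frac{\frac{1}{2} \frac{1}{-266} \left(-169 - 183\right)}{9^{3}} = \frac{\frac{1}{2} \left(- \frac{1}{266}\right) \left(-352\right)}{729} = \frac{88}{133} \cdot \frac{1}{729} = \frac{88}{96957}$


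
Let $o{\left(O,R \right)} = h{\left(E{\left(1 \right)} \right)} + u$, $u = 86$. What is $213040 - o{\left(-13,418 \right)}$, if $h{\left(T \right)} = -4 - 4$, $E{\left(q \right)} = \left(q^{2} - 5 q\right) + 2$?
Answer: $212962$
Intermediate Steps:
$E{\left(q \right)} = 2 + q^{2} - 5 q$
$h{\left(T \right)} = -8$
$o{\left(O,R \right)} = 78$ ($o{\left(O,R \right)} = -8 + 86 = 78$)
$213040 - o{\left(-13,418 \right)} = 213040 - 78 = 212962$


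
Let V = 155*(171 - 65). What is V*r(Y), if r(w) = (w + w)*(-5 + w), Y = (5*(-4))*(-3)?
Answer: 108438000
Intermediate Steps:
V = 16430 (V = 155*106 = 16430)
Y = 60 (Y = -20*(-3) = 60)
r(w) = 2*w*(-5 + w) (r(w) = (2*w)*(-5 + w) = 2*w*(-5 + w))
V*r(Y) = 16430*(2*60*(-5 + 60)) = 16430*(2*60*55) = 16430*6600 = 108438000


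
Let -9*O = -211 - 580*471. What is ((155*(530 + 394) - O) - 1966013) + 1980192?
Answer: 1143200/9 ≈ 1.2702e+5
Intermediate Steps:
O = 273391/9 (O = -(-211 - 580*471)/9 = -(-211 - 273180)/9 = -1/9*(-273391) = 273391/9 ≈ 30377.)
((155*(530 + 394) - O) - 1966013) + 1980192 = ((155*(530 + 394) - 1*273391/9) - 1966013) + 1980192 = ((155*924 - 273391/9) - 1966013) + 1980192 = ((143220 - 273391/9) - 1966013) + 1980192 = (1015589/9 - 1966013) + 1980192 = -16678528/9 + 1980192 = 1143200/9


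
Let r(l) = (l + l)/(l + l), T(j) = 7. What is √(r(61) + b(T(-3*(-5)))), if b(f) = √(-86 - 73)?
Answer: √(1 + I*√159) ≈ 2.6124 + 2.4134*I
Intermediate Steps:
r(l) = 1 (r(l) = (2*l)/((2*l)) = (2*l)*(1/(2*l)) = 1)
b(f) = I*√159 (b(f) = √(-159) = I*√159)
√(r(61) + b(T(-3*(-5)))) = √(1 + I*√159)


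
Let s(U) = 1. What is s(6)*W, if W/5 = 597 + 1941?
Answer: 12690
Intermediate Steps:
W = 12690 (W = 5*(597 + 1941) = 5*2538 = 12690)
s(6)*W = 1*12690 = 12690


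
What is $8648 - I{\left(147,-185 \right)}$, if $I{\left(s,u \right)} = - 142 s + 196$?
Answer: $29326$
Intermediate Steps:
$I{\left(s,u \right)} = 196 - 142 s$
$8648 - I{\left(147,-185 \right)} = 8648 - \left(196 - 20874\right) = 8648 - -20678 = 8648 + 20678 = 29326$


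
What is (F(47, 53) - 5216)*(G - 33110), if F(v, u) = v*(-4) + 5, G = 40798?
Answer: -41507512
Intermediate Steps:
F(v, u) = 5 - 4*v (F(v, u) = -4*v + 5 = 5 - 4*v)
(F(47, 53) - 5216)*(G - 33110) = ((5 - 4*47) - 5216)*(40798 - 33110) = ((5 - 188) - 5216)*7688 = (-183 - 5216)*7688 = -5399*7688 = -41507512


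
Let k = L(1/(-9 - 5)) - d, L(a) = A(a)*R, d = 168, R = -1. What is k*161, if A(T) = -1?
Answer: -26887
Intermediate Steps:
L(a) = 1 (L(a) = -1*(-1) = 1)
k = -167 (k = 1 - 1*168 = 1 - 168 = -167)
k*161 = -167*161 = -26887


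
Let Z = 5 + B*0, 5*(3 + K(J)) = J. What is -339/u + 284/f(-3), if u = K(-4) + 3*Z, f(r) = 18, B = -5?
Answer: -7303/504 ≈ -14.490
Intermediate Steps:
K(J) = -3 + J/5
Z = 5 (Z = 5 - 5*0 = 5 + 0 = 5)
u = 56/5 (u = (-3 + (⅕)*(-4)) + 3*5 = (-3 - ⅘) + 15 = -19/5 + 15 = 56/5 ≈ 11.200)
-339/u + 284/f(-3) = -339/56/5 + 284/18 = -339*5/56 + 284*(1/18) = -1695/56 + 142/9 = -7303/504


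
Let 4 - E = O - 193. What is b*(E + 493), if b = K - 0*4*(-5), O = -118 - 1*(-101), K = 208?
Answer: 147056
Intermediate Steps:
O = -17 (O = -118 + 101 = -17)
b = 208 (b = 208 - 0*4*(-5) = 208 - 0*(-5) = 208 - 1*0 = 208 + 0 = 208)
E = 214 (E = 4 - (-17 - 193) = 4 - 1*(-210) = 4 + 210 = 214)
b*(E + 493) = 208*(214 + 493) = 208*707 = 147056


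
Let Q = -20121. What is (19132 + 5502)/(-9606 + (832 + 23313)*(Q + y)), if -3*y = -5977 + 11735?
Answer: -73902/1596520363 ≈ -4.6289e-5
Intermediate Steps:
y = -5758/3 (y = -(-5977 + 11735)/3 = -⅓*5758 = -5758/3 ≈ -1919.3)
(19132 + 5502)/(-9606 + (832 + 23313)*(Q + y)) = (19132 + 5502)/(-9606 + (832 + 23313)*(-20121 - 5758/3)) = 24634/(-9606 + 24145*(-66121/3)) = 24634/(-9606 - 1596491545/3) = 24634/(-1596520363/3) = 24634*(-3/1596520363) = -73902/1596520363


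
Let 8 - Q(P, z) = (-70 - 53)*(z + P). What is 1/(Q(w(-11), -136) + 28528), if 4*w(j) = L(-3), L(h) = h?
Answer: 4/46863 ≈ 8.5355e-5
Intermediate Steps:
w(j) = -3/4 (w(j) = (1/4)*(-3) = -3/4)
Q(P, z) = 8 + 123*P + 123*z (Q(P, z) = 8 - (-70 - 53)*(z + P) = 8 - (-123)*(P + z) = 8 - (-123*P - 123*z) = 8 + (123*P + 123*z) = 8 + 123*P + 123*z)
1/(Q(w(-11), -136) + 28528) = 1/((8 + 123*(-3/4) + 123*(-136)) + 28528) = 1/((8 - 369/4 - 16728) + 28528) = 1/(-67249/4 + 28528) = 1/(46863/4) = 4/46863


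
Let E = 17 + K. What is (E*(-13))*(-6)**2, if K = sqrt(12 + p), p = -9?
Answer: -7956 - 468*sqrt(3) ≈ -8766.6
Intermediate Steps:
K = sqrt(3) (K = sqrt(12 - 9) = sqrt(3) ≈ 1.7320)
E = 17 + sqrt(3) ≈ 18.732
(E*(-13))*(-6)**2 = ((17 + sqrt(3))*(-13))*(-6)**2 = (-221 - 13*sqrt(3))*36 = -7956 - 468*sqrt(3)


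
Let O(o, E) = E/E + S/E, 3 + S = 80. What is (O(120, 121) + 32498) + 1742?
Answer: 376658/11 ≈ 34242.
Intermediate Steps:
S = 77 (S = -3 + 80 = 77)
O(o, E) = 1 + 77/E (O(o, E) = E/E + 77/E = 1 + 77/E)
(O(120, 121) + 32498) + 1742 = ((77 + 121)/121 + 32498) + 1742 = ((1/121)*198 + 32498) + 1742 = (18/11 + 32498) + 1742 = 357496/11 + 1742 = 376658/11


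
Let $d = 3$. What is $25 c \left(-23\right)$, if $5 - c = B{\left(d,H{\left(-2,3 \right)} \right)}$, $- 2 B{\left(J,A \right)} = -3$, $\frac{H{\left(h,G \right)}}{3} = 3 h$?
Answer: $- \frac{4025}{2} \approx -2012.5$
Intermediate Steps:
$H{\left(h,G \right)} = 9 h$ ($H{\left(h,G \right)} = 3 \cdot 3 h = 9 h$)
$B{\left(J,A \right)} = \frac{3}{2}$ ($B{\left(J,A \right)} = \left(- \frac{1}{2}\right) \left(-3\right) = \frac{3}{2}$)
$c = \frac{7}{2}$ ($c = 5 - \frac{3}{2} = \frac{7}{2} \approx 3.5$)
$25 c \left(-23\right) = 25 \cdot \frac{7}{2} \left(-23\right) = \frac{175}{2} \left(-23\right) = - \frac{4025}{2}$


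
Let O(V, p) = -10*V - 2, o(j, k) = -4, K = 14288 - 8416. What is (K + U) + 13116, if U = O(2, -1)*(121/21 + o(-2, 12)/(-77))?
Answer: 396062/21 ≈ 18860.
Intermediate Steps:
K = 5872
O(V, p) = -2 - 10*V
U = -2686/21 (U = (-2 - 10*2)*(121/21 - 4/(-77)) = (-2 - 20)*(121*(1/21) - 4*(-1/77)) = -22*(121/21 + 4/77) = -22*1343/231 = -2686/21 ≈ -127.90)
(K + U) + 13116 = (5872 - 2686/21) + 13116 = 120626/21 + 13116 = 396062/21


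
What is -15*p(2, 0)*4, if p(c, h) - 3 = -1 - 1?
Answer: -60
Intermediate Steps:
p(c, h) = 1 (p(c, h) = 3 + (-1 - 1) = 3 - 2 = 1)
-15*p(2, 0)*4 = -15*1*4 = -15*4 = -60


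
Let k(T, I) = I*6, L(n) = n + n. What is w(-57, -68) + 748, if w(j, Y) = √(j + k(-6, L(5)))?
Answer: 748 + √3 ≈ 749.73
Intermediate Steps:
L(n) = 2*n
k(T, I) = 6*I
w(j, Y) = √(60 + j) (w(j, Y) = √(j + 6*(2*5)) = √(j + 6*10) = √(j + 60) = √(60 + j))
w(-57, -68) + 748 = √(60 - 57) + 748 = √3 + 748 = 748 + √3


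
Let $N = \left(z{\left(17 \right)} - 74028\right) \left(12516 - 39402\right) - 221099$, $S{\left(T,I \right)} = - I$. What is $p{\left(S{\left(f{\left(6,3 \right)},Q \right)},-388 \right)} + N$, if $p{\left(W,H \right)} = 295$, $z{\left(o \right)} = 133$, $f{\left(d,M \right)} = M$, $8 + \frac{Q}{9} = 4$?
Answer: $1986520166$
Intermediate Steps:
$Q = -36$ ($Q = -72 + 9 \cdot 4 = -72 + 36 = -36$)
$N = 1986519871$ ($N = \left(133 - 74028\right) \left(12516 - 39402\right) - 221099 = \left(-73895\right) \left(-26886\right) - 221099 = 1986740970 - 221099 = 1986519871$)
$p{\left(S{\left(f{\left(6,3 \right)},Q \right)},-388 \right)} + N = 295 + 1986519871 = 1986520166$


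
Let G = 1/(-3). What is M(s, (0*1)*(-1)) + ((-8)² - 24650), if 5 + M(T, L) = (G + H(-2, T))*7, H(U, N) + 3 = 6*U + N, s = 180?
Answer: -70315/3 ≈ -23438.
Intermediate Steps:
G = -⅓ (G = 1*(-⅓) = -⅓ ≈ -0.33333)
H(U, N) = -3 + N + 6*U (H(U, N) = -3 + (6*U + N) = -3 + (N + 6*U) = -3 + N + 6*U)
M(T, L) = -337/3 + 7*T (M(T, L) = -5 + (-⅓ + (-3 + T + 6*(-2)))*7 = -5 + (-⅓ + (-3 + T - 12))*7 = -5 + (-⅓ + (-15 + T))*7 = -5 + (-46/3 + T)*7 = -5 + (-322/3 + 7*T) = -337/3 + 7*T)
M(s, (0*1)*(-1)) + ((-8)² - 24650) = (-337/3 + 7*180) + ((-8)² - 24650) = (-337/3 + 1260) + (64 - 24650) = 3443/3 - 24586 = -70315/3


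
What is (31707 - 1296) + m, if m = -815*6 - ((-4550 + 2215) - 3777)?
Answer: 31633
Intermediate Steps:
m = 1222 (m = -4890 - (-2335 - 3777) = -4890 - 1*(-6112) = -4890 + 6112 = 1222)
(31707 - 1296) + m = (31707 - 1296) + 1222 = 30411 + 1222 = 31633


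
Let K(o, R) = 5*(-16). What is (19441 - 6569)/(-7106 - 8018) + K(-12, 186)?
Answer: -305698/3781 ≈ -80.851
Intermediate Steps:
K(o, R) = -80
(19441 - 6569)/(-7106 - 8018) + K(-12, 186) = (19441 - 6569)/(-7106 - 8018) - 80 = 12872/(-15124) - 80 = 12872*(-1/15124) - 80 = -3218/3781 - 80 = -305698/3781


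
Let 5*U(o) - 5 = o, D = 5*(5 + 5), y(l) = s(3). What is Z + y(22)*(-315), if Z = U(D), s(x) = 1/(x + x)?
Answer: -83/2 ≈ -41.500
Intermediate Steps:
s(x) = 1/(2*x)
y(l) = ⅙ (y(l) = (½)/3 = (½)*(⅓) = ⅙)
D = 50 (D = 5*10 = 50)
U(o) = 1 + o/5
Z = 11 (Z = 1 + (⅕)*50 = 1 + 10 = 11)
Z + y(22)*(-315) = 11 + (⅙)*(-315) = 11 - 105/2 = -83/2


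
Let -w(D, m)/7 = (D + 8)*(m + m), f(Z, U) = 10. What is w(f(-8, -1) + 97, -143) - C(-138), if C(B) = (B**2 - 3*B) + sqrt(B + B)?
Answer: 210772 - 2*I*sqrt(69) ≈ 2.1077e+5 - 16.613*I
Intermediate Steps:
w(D, m) = -14*m*(8 + D) (w(D, m) = -7*(D + 8)*(m + m) = -7*(8 + D)*2*m = -14*m*(8 + D))
C(B) = B**2 - 3*B + sqrt(2)*sqrt(B) (C(B) = (B**2 - 3*B) + sqrt(2*B) = (B**2 - 3*B) + sqrt(2)*sqrt(B) = B**2 - 3*B + sqrt(2)*sqrt(B))
w(f(-8, -1) + 97, -143) - C(-138) = -14*(-143)*(8 + (10 + 97)) - ((-138)**2 - 3*(-138) + sqrt(2)*sqrt(-138)) = -14*(-143)*(8 + 107) - (19044 + 414 + sqrt(2)*(I*sqrt(138))) = -14*(-143)*115 - (19044 + 414 + 2*I*sqrt(69)) = 230230 - (19458 + 2*I*sqrt(69)) = 230230 + (-19458 - 2*I*sqrt(69)) = 210772 - 2*I*sqrt(69)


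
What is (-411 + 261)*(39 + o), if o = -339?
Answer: 45000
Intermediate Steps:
(-411 + 261)*(39 + o) = (-411 + 261)*(39 - 339) = -150*(-300) = 45000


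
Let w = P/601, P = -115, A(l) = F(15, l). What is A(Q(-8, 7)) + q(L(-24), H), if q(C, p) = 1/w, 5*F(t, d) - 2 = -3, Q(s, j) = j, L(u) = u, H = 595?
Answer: -624/115 ≈ -5.4261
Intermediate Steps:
F(t, d) = -1/5 (F(t, d) = 2/5 + (1/5)*(-3) = 2/5 - 3/5 = -1/5)
A(l) = -1/5
w = -115/601 ≈ -0.19135
q(C, p) = -601/115 (q(C, p) = 1/(-115/601) = -601/115)
A(Q(-8, 7)) + q(L(-24), H) = -1/5 - 601/115 = -624/115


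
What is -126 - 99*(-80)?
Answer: 7794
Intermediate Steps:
-126 - 99*(-80) = -126 + 7920 = 7794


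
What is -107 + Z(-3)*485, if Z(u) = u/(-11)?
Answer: 278/11 ≈ 25.273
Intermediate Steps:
Z(u) = -u/11 (Z(u) = u*(-1/11) = -u/11)
-107 + Z(-3)*485 = -107 - 1/11*(-3)*485 = -107 + (3/11)*485 = -107 + 1455/11 = 278/11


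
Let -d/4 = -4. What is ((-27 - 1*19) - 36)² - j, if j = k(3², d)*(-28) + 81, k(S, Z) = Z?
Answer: 7091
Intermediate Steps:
d = 16 (d = -4*(-4) = 16)
j = -367 (j = 16*(-28) + 81 = -448 + 81 = -367)
((-27 - 1*19) - 36)² - j = ((-27 - 1*19) - 36)² - 1*(-367) = ((-27 - 19) - 36)² + 367 = (-46 - 36)² + 367 = (-82)² + 367 = 6724 + 367 = 7091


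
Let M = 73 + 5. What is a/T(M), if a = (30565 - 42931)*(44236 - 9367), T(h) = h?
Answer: -71865009/13 ≈ -5.5281e+6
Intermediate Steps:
M = 78
a = -431190054 (a = -12366*34869 = -431190054)
a/T(M) = -431190054/78 = -431190054*1/78 = -71865009/13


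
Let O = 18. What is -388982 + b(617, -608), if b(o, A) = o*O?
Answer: -377876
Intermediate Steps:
b(o, A) = 18*o (b(o, A) = o*18 = 18*o)
-388982 + b(617, -608) = -388982 + 18*617 = -388982 + 11106 = -377876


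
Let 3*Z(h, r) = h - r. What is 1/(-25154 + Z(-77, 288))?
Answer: -3/75827 ≈ -3.9564e-5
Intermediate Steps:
Z(h, r) = -r/3 + h/3 (Z(h, r) = (h - r)/3 = -r/3 + h/3)
1/(-25154 + Z(-77, 288)) = 1/(-25154 + (-⅓*288 + (⅓)*(-77))) = 1/(-25154 + (-96 - 77/3)) = 1/(-25154 - 365/3) = 1/(-75827/3) = -3/75827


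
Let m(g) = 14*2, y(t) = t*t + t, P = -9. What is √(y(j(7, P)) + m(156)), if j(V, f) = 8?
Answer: 10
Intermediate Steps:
y(t) = t + t² (y(t) = t² + t = t + t²)
m(g) = 28
√(y(j(7, P)) + m(156)) = √(8*(1 + 8) + 28) = √(8*9 + 28) = √(72 + 28) = √100 = 10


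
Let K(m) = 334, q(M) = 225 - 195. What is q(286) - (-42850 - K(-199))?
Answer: 43214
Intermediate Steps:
q(M) = 30
q(286) - (-42850 - K(-199)) = 30 - (-42850 - 1*334) = 30 - (-42850 - 334) = 30 - 1*(-43184) = 30 + 43184 = 43214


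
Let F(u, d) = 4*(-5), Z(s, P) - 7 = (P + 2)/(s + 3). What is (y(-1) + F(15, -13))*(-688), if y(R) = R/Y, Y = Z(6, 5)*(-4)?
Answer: 480826/35 ≈ 13738.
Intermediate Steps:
Z(s, P) = 7 + (2 + P)/(3 + s) (Z(s, P) = 7 + (P + 2)/(s + 3) = 7 + (2 + P)/(3 + s))
Y = -280/9 (Y = ((23 + 5 + 7*6)/(3 + 6))*(-4) = ((23 + 5 + 42)/9)*(-4) = ((⅑)*70)*(-4) = (70/9)*(-4) = -280/9 ≈ -31.111)
F(u, d) = -20
y(R) = -9*R/280 (y(R) = R/(-280/9) = R*(-9/280) = -9*R/280)
(y(-1) + F(15, -13))*(-688) = (-9/280*(-1) - 20)*(-688) = (9/280 - 20)*(-688) = -5591/280*(-688) = 480826/35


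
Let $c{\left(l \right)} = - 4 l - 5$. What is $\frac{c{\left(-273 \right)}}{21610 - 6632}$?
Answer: $\frac{1087}{14978} \approx 0.072573$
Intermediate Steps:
$c{\left(l \right)} = -5 - 4 l$
$\frac{c{\left(-273 \right)}}{21610 - 6632} = \frac{-5 - -1092}{21610 - 6632} = \frac{-5 + 1092}{14978} = 1087 \cdot \frac{1}{14978} = \frac{1087}{14978}$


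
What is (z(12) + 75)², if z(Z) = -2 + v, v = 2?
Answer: 5625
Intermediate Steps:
z(Z) = 0 (z(Z) = -2 + 2 = 0)
(z(12) + 75)² = (0 + 75)² = 75² = 5625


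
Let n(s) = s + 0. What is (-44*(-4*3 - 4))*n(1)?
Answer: 704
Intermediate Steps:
n(s) = s
(-44*(-4*3 - 4))*n(1) = -44*(-4*3 - 4)*1 = -44*(-12 - 4)*1 = -44*(-16)*1 = 704*1 = 704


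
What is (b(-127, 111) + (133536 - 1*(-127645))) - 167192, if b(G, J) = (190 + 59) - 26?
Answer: 94212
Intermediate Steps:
b(G, J) = 223 (b(G, J) = 249 - 26 = 223)
(b(-127, 111) + (133536 - 1*(-127645))) - 167192 = (223 + (133536 - 1*(-127645))) - 167192 = (223 + (133536 + 127645)) - 167192 = (223 + 261181) - 167192 = 261404 - 167192 = 94212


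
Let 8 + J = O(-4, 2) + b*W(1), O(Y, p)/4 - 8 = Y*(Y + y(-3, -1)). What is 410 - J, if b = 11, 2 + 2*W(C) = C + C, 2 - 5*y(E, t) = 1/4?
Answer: 1638/5 ≈ 327.60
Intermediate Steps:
y(E, t) = 7/20 (y(E, t) = ⅖ - ⅕/4 = ⅖ - ⅕*¼ = ⅖ - 1/20 = 7/20)
W(C) = -1 + C (W(C) = -1 + (C + C)/2 = -1 + (2*C)/2 = -1 + C)
O(Y, p) = 32 + 4*Y*(7/20 + Y) (O(Y, p) = 32 + 4*(Y*(Y + 7/20)) = 32 + 4*(Y*(7/20 + Y)) = 32 + 4*Y*(7/20 + Y))
J = 412/5 (J = -8 + ((32 + 4*(-4)² + (7/5)*(-4)) + 11*(-1 + 1)) = -8 + ((32 + 4*16 - 28/5) + 11*0) = -8 + ((32 + 64 - 28/5) + 0) = -8 + (452/5 + 0) = -8 + 452/5 = 412/5 ≈ 82.400)
410 - J = 410 - 1*412/5 = 410 - 412/5 = 1638/5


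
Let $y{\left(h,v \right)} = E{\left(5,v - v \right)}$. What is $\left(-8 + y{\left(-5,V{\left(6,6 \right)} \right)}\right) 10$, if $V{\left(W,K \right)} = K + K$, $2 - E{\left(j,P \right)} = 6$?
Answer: $-120$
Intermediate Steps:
$E{\left(j,P \right)} = -4$ ($E{\left(j,P \right)} = 2 - 6 = -4$)
$V{\left(W,K \right)} = 2 K$
$y{\left(h,v \right)} = -4$
$\left(-8 + y{\left(-5,V{\left(6,6 \right)} \right)}\right) 10 = \left(-8 - 4\right) 10 = \left(-12\right) 10 = -120$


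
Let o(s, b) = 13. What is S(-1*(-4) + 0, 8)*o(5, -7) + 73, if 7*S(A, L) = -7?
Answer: 60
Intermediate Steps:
S(A, L) = -1 (S(A, L) = (⅐)*(-7) = -1)
S(-1*(-4) + 0, 8)*o(5, -7) + 73 = -1*13 + 73 = -13 + 73 = 60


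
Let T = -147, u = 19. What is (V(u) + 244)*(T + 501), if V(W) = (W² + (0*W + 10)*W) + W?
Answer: 288156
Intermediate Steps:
V(W) = W² + 11*W (V(W) = (W² + (0 + 10)*W) + W = (W² + 10*W) + W = W² + 11*W)
(V(u) + 244)*(T + 501) = (19*(11 + 19) + 244)*(-147 + 501) = (19*30 + 244)*354 = (570 + 244)*354 = 814*354 = 288156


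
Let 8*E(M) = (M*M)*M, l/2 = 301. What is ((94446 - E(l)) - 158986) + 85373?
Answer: -27250068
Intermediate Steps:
l = 602 (l = 2*301 = 602)
E(M) = M**3/8 (E(M) = ((M*M)*M)/8 = (M**2*M)/8 = M**3/8)
((94446 - E(l)) - 158986) + 85373 = ((94446 - 602**3/8) - 158986) + 85373 = ((94446 - 218167208/8) - 158986) + 85373 = ((94446 - 1*27270901) - 158986) + 85373 = ((94446 - 27270901) - 158986) + 85373 = (-27176455 - 158986) + 85373 = -27335441 + 85373 = -27250068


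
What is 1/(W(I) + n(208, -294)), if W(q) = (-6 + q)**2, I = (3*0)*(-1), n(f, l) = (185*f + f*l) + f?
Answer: -1/22428 ≈ -4.4587e-5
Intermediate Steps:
n(f, l) = 186*f + f*l
I = 0 (I = 0*(-1) = 0)
1/(W(I) + n(208, -294)) = 1/((-6 + 0)**2 + 208*(186 - 294)) = 1/((-6)**2 + 208*(-108)) = 1/(36 - 22464) = 1/(-22428) = -1/22428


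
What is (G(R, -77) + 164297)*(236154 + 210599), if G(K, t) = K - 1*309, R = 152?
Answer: 73330037420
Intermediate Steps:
G(K, t) = -309 + K (G(K, t) = K - 309 = -309 + K)
(G(R, -77) + 164297)*(236154 + 210599) = ((-309 + 152) + 164297)*(236154 + 210599) = (-157 + 164297)*446753 = 164140*446753 = 73330037420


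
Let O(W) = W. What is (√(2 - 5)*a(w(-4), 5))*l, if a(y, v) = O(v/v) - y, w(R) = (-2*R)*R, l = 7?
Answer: 231*I*√3 ≈ 400.1*I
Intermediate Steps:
w(R) = -2*R²
a(y, v) = 1 - y (a(y, v) = v/v - y = 1 - y)
(√(2 - 5)*a(w(-4), 5))*l = (√(2 - 5)*(1 - (-2)*(-4)²))*7 = (√(-3)*(1 - (-2)*16))*7 = ((I*√3)*(1 - 1*(-32)))*7 = ((I*√3)*(1 + 32))*7 = ((I*√3)*33)*7 = (33*I*√3)*7 = 231*I*√3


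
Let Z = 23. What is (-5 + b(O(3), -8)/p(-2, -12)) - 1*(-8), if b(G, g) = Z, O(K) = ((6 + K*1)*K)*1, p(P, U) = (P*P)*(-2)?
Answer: ⅛ ≈ 0.12500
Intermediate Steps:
p(P, U) = -2*P² (p(P, U) = P²*(-2) = -2*P²)
O(K) = K*(6 + K) (O(K) = ((6 + K)*K)*1 = (K*(6 + K))*1 = K*(6 + K))
b(G, g) = 23
(-5 + b(O(3), -8)/p(-2, -12)) - 1*(-8) = (-5 + 23/((-2*(-2)²))) - 1*(-8) = (-5 + 23/((-2*4))) + 8 = (-5 + 23/(-8)) + 8 = (-5 + 23*(-⅛)) + 8 = (-5 - 23/8) + 8 = -63/8 + 8 = ⅛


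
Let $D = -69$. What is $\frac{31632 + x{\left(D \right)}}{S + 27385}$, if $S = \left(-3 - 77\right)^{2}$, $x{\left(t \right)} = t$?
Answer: $\frac{31563}{33785} \approx 0.93423$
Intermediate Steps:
$S = 6400$ ($S = \left(-80\right)^{2} = 6400$)
$\frac{31632 + x{\left(D \right)}}{S + 27385} = \frac{31632 - 69}{6400 + 27385} = \frac{31563}{33785}$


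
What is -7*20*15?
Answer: -2100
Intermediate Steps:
-7*20*15 = -140*15 = -2100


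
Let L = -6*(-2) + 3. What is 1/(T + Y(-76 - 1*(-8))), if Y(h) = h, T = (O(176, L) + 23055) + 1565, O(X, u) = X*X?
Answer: 1/55528 ≈ 1.8009e-5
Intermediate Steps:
L = 15 (L = 12 + 3 = 15)
O(X, u) = X²
T = 55596 (T = (176² + 23055) + 1565 = (30976 + 23055) + 1565 = 54031 + 1565 = 55596)
1/(T + Y(-76 - 1*(-8))) = 1/(55596 + (-76 - 1*(-8))) = 1/(55596 + (-76 + 8)) = 1/(55596 - 68) = 1/55528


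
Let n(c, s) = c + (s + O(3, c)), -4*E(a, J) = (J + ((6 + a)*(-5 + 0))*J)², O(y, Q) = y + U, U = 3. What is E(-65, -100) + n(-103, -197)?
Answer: -219040294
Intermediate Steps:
O(y, Q) = 3 + y (O(y, Q) = y + 3 = 3 + y)
E(a, J) = -(J + J*(-30 - 5*a))²/4 (E(a, J) = -(J + ((6 + a)*(-5 + 0))*J)²/4 = -(J + ((6 + a)*(-5))*J)²/4 = -(J + (-30 - 5*a)*J)²/4 = -(J + J*(-30 - 5*a))²/4)
n(c, s) = 6 + c + s (n(c, s) = c + (s + (3 + 3)) = c + (s + 6) = c + (6 + s) = 6 + c + s)
E(-65, -100) + n(-103, -197) = -¼*(-100)²*(29 + 5*(-65))² + (6 - 103 - 197) = -¼*10000*(29 - 325)² - 294 = -¼*10000*(-296)² - 294 = -¼*10000*87616 - 294 = -219040000 - 294 = -219040294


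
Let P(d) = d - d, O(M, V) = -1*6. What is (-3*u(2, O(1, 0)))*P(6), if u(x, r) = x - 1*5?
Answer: 0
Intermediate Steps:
O(M, V) = -6
u(x, r) = -5 + x (u(x, r) = x - 5 = -5 + x)
P(d) = 0
(-3*u(2, O(1, 0)))*P(6) = -3*(-5 + 2)*0 = -3*(-3)*0 = 9*0 = 0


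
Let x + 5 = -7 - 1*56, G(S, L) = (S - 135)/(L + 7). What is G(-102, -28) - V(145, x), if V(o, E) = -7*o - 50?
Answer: 7534/7 ≈ 1076.3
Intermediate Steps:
G(S, L) = (-135 + S)/(7 + L)
x = -68 (x = -5 + (-7 - 1*56) = -5 + (-7 - 56) = -5 - 63 = -68)
V(o, E) = -50 - 7*o
G(-102, -28) - V(145, x) = (-135 - 102)/(7 - 28) - (-50 - 7*145) = -237/(-21) - (-50 - 1015) = -1/21*(-237) - 1*(-1065) = 79/7 + 1065 = 7534/7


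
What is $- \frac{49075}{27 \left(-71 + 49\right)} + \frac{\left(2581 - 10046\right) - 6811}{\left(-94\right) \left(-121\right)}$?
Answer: $\frac{24986323}{307098} \approx 81.363$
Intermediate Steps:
$- \frac{49075}{27 \left(-71 + 49\right)} + \frac{\left(2581 - 10046\right) - 6811}{\left(-94\right) \left(-121\right)} = - \frac{49075}{27 \left(-22\right)} + \frac{-7465 - 6811}{11374} = - \frac{49075}{-594} - \frac{7138}{5687} = \left(-49075\right) \left(- \frac{1}{594}\right) - \frac{7138}{5687} = \frac{49075}{594} - \frac{7138}{5687} = \frac{24986323}{307098}$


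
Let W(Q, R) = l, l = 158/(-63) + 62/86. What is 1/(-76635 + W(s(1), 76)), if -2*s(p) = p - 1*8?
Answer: -2709/207609056 ≈ -1.3049e-5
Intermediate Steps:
s(p) = 4 - p/2 (s(p) = -(p - 1*8)/2 = -(p - 8)/2 = -(-8 + p)/2 = 4 - p/2)
l = -4841/2709 (l = 158*(-1/63) + 62*(1/86) = -158/63 + 31/43 = -4841/2709 ≈ -1.7870)
W(Q, R) = -4841/2709
1/(-76635 + W(s(1), 76)) = 1/(-76635 - 4841/2709) = 1/(-207609056/2709) = -2709/207609056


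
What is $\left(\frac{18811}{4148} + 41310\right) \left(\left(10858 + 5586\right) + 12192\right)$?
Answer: $\frac{1226857094869}{1037} \approx 1.1831 \cdot 10^{9}$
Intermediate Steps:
$\left(\frac{18811}{4148} + 41310\right) \left(\left(10858 + 5586\right) + 12192\right) = \left(18811 \cdot \frac{1}{4148} + 41310\right) \left(16444 + 12192\right) = \left(\frac{18811}{4148} + 41310\right) 28636 = \frac{171372691}{4148} \cdot 28636 = \frac{1226857094869}{1037}$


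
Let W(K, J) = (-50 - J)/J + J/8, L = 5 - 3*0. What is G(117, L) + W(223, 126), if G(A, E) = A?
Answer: 33101/252 ≈ 131.35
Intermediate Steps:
L = 5 (L = 5 + 0 = 5)
W(K, J) = J/8 + (-50 - J)/J (W(K, J) = (-50 - J)/J + J*(⅛) = (-50 - J)/J + J/8 = J/8 + (-50 - J)/J)
G(117, L) + W(223, 126) = 117 + (-1 - 50/126 + (⅛)*126) = 117 + (-1 - 50*1/126 + 63/4) = 117 + (-1 - 25/63 + 63/4) = 117 + 3617/252 = 33101/252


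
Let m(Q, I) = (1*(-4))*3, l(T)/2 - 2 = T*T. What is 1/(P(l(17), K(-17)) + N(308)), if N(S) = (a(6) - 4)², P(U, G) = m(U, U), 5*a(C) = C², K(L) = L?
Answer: -25/44 ≈ -0.56818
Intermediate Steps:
l(T) = 4 + 2*T² (l(T) = 4 + 2*(T*T) = 4 + 2*T²)
a(C) = C²/5
m(Q, I) = -12 (m(Q, I) = -4*3 = -12)
P(U, G) = -12
N(S) = 256/25 (N(S) = ((⅕)*6² - 4)² = ((⅕)*36 - 4)² = (36/5 - 4)² = (16/5)² = 256/25)
1/(P(l(17), K(-17)) + N(308)) = 1/(-12 + 256/25) = 1/(-44/25) = -25/44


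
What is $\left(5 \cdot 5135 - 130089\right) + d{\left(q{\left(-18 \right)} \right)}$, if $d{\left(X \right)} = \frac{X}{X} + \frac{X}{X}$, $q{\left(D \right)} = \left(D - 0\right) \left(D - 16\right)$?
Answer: $-104412$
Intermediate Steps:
$q{\left(D \right)} = D \left(-16 + D\right)$ ($q{\left(D \right)} = \left(D + 0\right) \left(-16 + D\right) = D \left(-16 + D\right)$)
$d{\left(X \right)} = 2$ ($d{\left(X \right)} = 1 + 1 = 2$)
$\left(5 \cdot 5135 - 130089\right) + d{\left(q{\left(-18 \right)} \right)} = \left(5 \cdot 5135 - 130089\right) + 2 = \left(25675 - 130089\right) + 2 = -104414 + 2 = -104412$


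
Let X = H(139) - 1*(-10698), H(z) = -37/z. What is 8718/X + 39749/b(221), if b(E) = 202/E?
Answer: 13062707639069/300370970 ≈ 43489.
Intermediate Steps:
X = 1486985/139 (X = -37/139 - 1*(-10698) = -37*1/139 + 10698 = -37/139 + 10698 = 1486985/139 ≈ 10698.)
8718/X + 39749/b(221) = 8718/(1486985/139) + 39749/((202/221)) = 8718*(139/1486985) + 39749/((202*(1/221))) = 1211802/1486985 + 39749/(202/221) = 1211802/1486985 + 39749*(221/202) = 1211802/1486985 + 8784529/202 = 13062707639069/300370970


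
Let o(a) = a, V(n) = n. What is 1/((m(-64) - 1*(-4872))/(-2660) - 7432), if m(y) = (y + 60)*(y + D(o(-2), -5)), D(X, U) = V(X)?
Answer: -665/4943564 ≈ -0.00013452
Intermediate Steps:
D(X, U) = X
m(y) = (-2 + y)*(60 + y) (m(y) = (y + 60)*(y - 2) = (60 + y)*(-2 + y) = (-2 + y)*(60 + y))
1/((m(-64) - 1*(-4872))/(-2660) - 7432) = 1/(((-120 + (-64)² + 58*(-64)) - 1*(-4872))/(-2660) - 7432) = 1/(((-120 + 4096 - 3712) + 4872)*(-1/2660) - 7432) = 1/((264 + 4872)*(-1/2660) - 7432) = 1/(5136*(-1/2660) - 7432) = 1/(-1284/665 - 7432) = 1/(-4943564/665) = -665/4943564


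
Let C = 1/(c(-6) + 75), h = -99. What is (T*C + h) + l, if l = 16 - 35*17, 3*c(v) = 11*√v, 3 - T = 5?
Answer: 6*(-1243*√6 + 25426*I)/(-225*I + 11*√6) ≈ -678.03 + 0.0031483*I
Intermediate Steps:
T = -2 (T = 3 - 1*5 = 3 - 5 = -2)
c(v) = 11*√v/3 (c(v) = (11*√v)/3 = 11*√v/3)
C = 1/(75 + 11*I*√6/3) (C = 1/(11*√(-6)/3 + 75) = 1/(11*(I*√6)/3 + 75) = 1/(11*I*√6/3 + 75) = 1/(75 + 11*I*√6/3) ≈ 0.013145 - 0.0015741*I)
l = -579 (l = 16 - 595 = -579)
(T*C + h) + l = (-2*(225/17117 - 11*I*√6/17117) - 99) - 579 = ((-450/17117 + 22*I*√6/17117) - 99) - 579 = (-1695033/17117 + 22*I*√6/17117) - 579 = -11605776/17117 + 22*I*√6/17117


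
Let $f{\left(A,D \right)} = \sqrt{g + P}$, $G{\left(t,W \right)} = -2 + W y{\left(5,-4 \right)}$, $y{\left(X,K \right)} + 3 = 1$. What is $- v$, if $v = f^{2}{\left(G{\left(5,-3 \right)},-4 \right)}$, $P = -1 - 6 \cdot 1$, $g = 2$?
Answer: $5$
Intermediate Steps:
$y{\left(X,K \right)} = -2$ ($y{\left(X,K \right)} = -3 + 1 = -2$)
$P = -7$ ($P = -1 - 6 = -7$)
$G{\left(t,W \right)} = -2 - 2 W$ ($G{\left(t,W \right)} = -2 + W \left(-2\right) = -2 - 2 W$)
$f{\left(A,D \right)} = i \sqrt{5}$ ($f{\left(A,D \right)} = \sqrt{2 - 7} = \sqrt{-5} = i \sqrt{5}$)
$v = -5$ ($v = \left(i \sqrt{5}\right)^{2} = -5$)
$- v = \left(-1\right) \left(-5\right) = 5$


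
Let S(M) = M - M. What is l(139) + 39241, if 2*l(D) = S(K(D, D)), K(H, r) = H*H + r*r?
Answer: 39241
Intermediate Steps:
K(H, r) = H² + r²
S(M) = 0
l(D) = 0 (l(D) = (½)*0 = 0)
l(139) + 39241 = 0 + 39241 = 39241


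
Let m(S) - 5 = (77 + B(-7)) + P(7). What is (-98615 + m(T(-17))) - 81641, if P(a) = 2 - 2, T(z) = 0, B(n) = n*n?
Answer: -180125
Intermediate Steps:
B(n) = n²
P(a) = 0
m(S) = 131 (m(S) = 5 + ((77 + (-7)²) + 0) = 5 + ((77 + 49) + 0) = 5 + (126 + 0) = 5 + 126 = 131)
(-98615 + m(T(-17))) - 81641 = (-98615 + 131) - 81641 = -98484 - 81641 = -180125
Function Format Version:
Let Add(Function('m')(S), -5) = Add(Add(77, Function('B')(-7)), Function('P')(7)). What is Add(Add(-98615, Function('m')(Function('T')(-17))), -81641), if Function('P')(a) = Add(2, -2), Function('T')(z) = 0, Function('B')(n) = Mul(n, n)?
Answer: -180125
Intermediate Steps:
Function('B')(n) = Pow(n, 2)
Function('P')(a) = 0
Function('m')(S) = 131 (Function('m')(S) = Add(5, Add(Add(77, Pow(-7, 2)), 0)) = Add(5, Add(Add(77, 49), 0)) = Add(5, Add(126, 0)) = Add(5, 126) = 131)
Add(Add(-98615, Function('m')(Function('T')(-17))), -81641) = Add(Add(-98615, 131), -81641) = Add(-98484, -81641) = -180125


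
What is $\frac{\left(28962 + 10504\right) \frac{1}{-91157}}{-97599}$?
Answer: $\frac{39466}{8896832043} \approx 4.436 \cdot 10^{-6}$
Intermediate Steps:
$\frac{\left(28962 + 10504\right) \frac{1}{-91157}}{-97599} = 39466 \left(- \frac{1}{91157}\right) \left(- \frac{1}{97599}\right) = \left(- \frac{39466}{91157}\right) \left(- \frac{1}{97599}\right) = \frac{39466}{8896832043}$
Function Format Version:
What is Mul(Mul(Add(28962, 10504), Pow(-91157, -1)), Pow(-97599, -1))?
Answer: Rational(39466, 8896832043) ≈ 4.4360e-6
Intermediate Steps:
Mul(Mul(Add(28962, 10504), Pow(-91157, -1)), Pow(-97599, -1)) = Mul(Mul(39466, Rational(-1, 91157)), Rational(-1, 97599)) = Mul(Rational(-39466, 91157), Rational(-1, 97599)) = Rational(39466, 8896832043)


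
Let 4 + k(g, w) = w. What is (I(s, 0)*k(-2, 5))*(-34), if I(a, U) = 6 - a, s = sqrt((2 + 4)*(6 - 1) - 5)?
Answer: -34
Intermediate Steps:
k(g, w) = -4 + w
s = 5 (s = sqrt(6*5 - 5) = sqrt(30 - 5) = sqrt(25) = 5)
(I(s, 0)*k(-2, 5))*(-34) = ((6 - 1*5)*(-4 + 5))*(-34) = ((6 - 5)*1)*(-34) = (1*1)*(-34) = 1*(-34) = -34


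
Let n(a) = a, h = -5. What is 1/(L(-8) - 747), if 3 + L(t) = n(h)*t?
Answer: -1/710 ≈ -0.0014085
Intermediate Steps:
L(t) = -3 - 5*t
1/(L(-8) - 747) = 1/((-3 - 5*(-8)) - 747) = 1/((-3 + 40) - 747) = 1/(37 - 747) = 1/(-710) = -1/710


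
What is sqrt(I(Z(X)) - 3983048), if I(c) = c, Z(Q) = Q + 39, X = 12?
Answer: I*sqrt(3982997) ≈ 1995.7*I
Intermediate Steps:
Z(Q) = 39 + Q
sqrt(I(Z(X)) - 3983048) = sqrt((39 + 12) - 3983048) = sqrt(51 - 3983048) = sqrt(-3982997) = I*sqrt(3982997)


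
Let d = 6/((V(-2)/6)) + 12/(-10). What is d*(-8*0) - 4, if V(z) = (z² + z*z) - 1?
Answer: -4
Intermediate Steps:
V(z) = -1 + 2*z² (V(z) = (z² + z²) - 1 = 2*z² - 1 = -1 + 2*z²)
d = 138/35 (d = 6/(((-1 + 2*(-2)²)/6)) + 12/(-10) = 6/(((-1 + 2*4)*(⅙))) + 12*(-⅒) = 6/(((-1 + 8)*(⅙))) - 6/5 = 6/((7*(⅙))) - 6/5 = 6/(7/6) - 6/5 = 6*(6/7) - 6/5 = 36/7 - 6/5 = 138/35 ≈ 3.9429)
d*(-8*0) - 4 = 138*(-8*0)/35 - 4 = (138/35)*0 - 4 = 0 - 4 = -4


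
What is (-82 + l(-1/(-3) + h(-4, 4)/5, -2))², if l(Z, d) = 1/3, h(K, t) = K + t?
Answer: 60025/9 ≈ 6669.4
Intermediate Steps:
l(Z, d) = ⅓
(-82 + l(-1/(-3) + h(-4, 4)/5, -2))² = (-82 + ⅓)² = (-245/3)² = 60025/9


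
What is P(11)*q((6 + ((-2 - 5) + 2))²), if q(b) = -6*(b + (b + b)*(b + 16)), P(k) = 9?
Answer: -1890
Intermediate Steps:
q(b) = -6*b - 12*b*(16 + b) (q(b) = -6*(b + (2*b)*(16 + b)) = -6*(b + 2*b*(16 + b)) = -6*b - 12*b*(16 + b))
P(11)*q((6 + ((-2 - 5) + 2))²) = 9*(-6*(6 + ((-2 - 5) + 2))²*(33 + 2*(6 + ((-2 - 5) + 2))²)) = 9*(-6*(6 + (-7 + 2))²*(33 + 2*(6 + (-7 + 2))²)) = 9*(-6*(6 - 5)²*(33 + 2*(6 - 5)²)) = 9*(-6*1²*(33 + 2*1²)) = 9*(-6*1*(33 + 2*1)) = 9*(-6*1*(33 + 2)) = 9*(-6*1*35) = 9*(-210) = -1890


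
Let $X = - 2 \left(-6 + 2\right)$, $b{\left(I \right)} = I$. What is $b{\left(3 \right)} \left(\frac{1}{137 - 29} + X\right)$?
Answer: $\frac{865}{36} \approx 24.028$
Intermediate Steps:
$X = 8$ ($X = \left(-2\right) \left(-4\right) = 8$)
$b{\left(3 \right)} \left(\frac{1}{137 - 29} + X\right) = 3 \left(\frac{1}{137 - 29} + 8\right) = 3 \left(\frac{1}{108} + 8\right) = 3 \cdot \frac{865}{108} = \frac{865}{36}$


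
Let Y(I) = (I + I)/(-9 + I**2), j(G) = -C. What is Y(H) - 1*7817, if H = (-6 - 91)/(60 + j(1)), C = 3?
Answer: -77507843/9916 ≈ -7816.4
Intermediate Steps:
j(G) = -3 (j(G) = -1*3 = -3)
H = -97/57 (H = (-6 - 91)/(60 - 3) = -97/57 ≈ -1.7018)
Y(I) = 2*I/(-9 + I**2) (Y(I) = (2*I)/(-9 + I**2) = 2*I/(-9 + I**2))
Y(H) - 1*7817 = 2*(-97/57)/(-9 + (-97/57)**2) - 1*7817 = 2*(-97/57)/(-9 + 9409/3249) - 7817 = 2*(-97/57)/(-19832/3249) - 7817 = 2*(-97/57)*(-3249/19832) - 7817 = 5529/9916 - 7817 = -77507843/9916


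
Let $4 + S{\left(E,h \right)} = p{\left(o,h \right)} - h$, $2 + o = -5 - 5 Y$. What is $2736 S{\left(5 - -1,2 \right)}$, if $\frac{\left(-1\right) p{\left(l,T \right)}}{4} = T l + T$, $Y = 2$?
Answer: $333792$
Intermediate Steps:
$o = -17$ ($o = -2 - 15 = -17$)
$p{\left(l,T \right)} = - 4 T - 4 T l$ ($p{\left(l,T \right)} = - 4 \left(T l + T\right) = - 4 \left(T + T l\right) = - 4 T - 4 T l$)
$S{\left(E,h \right)} = -4 + 63 h$ ($S{\left(E,h \right)} = -4 - \left(h + 4 h \left(1 - 17\right)\right) = -4 - \left(h + 4 h \left(-16\right)\right) = -4 + \left(64 h - h\right) = -4 + 63 h$)
$2736 S{\left(5 - -1,2 \right)} = 2736 \left(-4 + 63 \cdot 2\right) = 2736 \left(-4 + 126\right) = 2736 \cdot 122 = 333792$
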